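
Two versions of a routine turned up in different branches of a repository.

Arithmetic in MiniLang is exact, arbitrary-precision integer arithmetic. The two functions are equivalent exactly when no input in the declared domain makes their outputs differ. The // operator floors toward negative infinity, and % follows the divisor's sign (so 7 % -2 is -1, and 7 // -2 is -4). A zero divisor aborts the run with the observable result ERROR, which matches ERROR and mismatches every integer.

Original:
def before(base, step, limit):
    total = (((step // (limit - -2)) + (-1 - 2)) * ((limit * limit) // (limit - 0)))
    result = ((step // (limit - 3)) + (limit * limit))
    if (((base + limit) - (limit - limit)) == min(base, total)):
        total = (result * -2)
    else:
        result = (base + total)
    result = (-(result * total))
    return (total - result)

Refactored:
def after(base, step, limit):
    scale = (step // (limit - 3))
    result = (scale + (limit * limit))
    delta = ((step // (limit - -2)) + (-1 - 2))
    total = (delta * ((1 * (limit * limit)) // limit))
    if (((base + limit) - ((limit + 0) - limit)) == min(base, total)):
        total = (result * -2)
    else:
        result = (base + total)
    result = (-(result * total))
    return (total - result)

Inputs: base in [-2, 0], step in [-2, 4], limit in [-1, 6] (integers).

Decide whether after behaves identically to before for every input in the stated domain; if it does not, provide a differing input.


Equivalent — the differences include local variable names differ; also constant usage differs; also statement counts differ; also arithmetic usage differs, yet no declared input distinguishes the two.
Tracing base=-2, step=4, limit=-1: before: total := -1 | result := 0 | (((base + limit) - (limit - limit)) == min(base, total)): false | result := -3 | result := -3 | result 2 | after: scale := -1 | result := 0 | delta := 1 | total := -1 | (((base + limit) - ((limit + 0) - limit)) == min(base, total)): false | result := -3 | result := -3 | result 2 — matching result 2.
Checked all 168 inputs in the declared domain: the outputs agree on every one.
verdict: equivalent


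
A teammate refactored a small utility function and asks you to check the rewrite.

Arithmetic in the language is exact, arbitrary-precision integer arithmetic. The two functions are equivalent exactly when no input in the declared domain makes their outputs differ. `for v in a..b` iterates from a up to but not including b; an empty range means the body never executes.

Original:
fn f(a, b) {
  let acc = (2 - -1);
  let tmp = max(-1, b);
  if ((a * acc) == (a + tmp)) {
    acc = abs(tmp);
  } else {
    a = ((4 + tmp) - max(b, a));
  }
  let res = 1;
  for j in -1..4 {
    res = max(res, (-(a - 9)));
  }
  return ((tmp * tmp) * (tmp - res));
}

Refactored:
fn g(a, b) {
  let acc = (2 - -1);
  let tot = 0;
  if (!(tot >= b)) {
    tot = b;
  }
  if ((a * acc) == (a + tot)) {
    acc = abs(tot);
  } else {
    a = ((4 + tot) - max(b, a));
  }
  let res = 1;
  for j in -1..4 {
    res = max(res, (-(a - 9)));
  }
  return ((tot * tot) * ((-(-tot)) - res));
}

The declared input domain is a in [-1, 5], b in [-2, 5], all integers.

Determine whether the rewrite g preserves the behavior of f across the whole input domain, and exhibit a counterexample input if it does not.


Evaluate both at a=-1, b=-2.
f: acc becomes 3; next tmp becomes -1; next ((a * acc) == (a + tmp)) evaluates to false; next a becomes 4; next res becomes 1; next at j=-1:; next res becomes 5; next at j=0:; next res becomes 5; next at j=1:; next res becomes 5; next at j=2:; next res becomes 5; next at j=3:; next res becomes 5; next final value -6
g: acc becomes 3; next tot becomes 0; next (!(tot >= b)) evaluates to false; next ((a * acc) == (a + tot)) evaluates to false; next a becomes 5; next res becomes 1; next at j=-1:; next res becomes 4; next at j=0:; next res becomes 4; next at j=1:; next res becomes 4; next at j=2:; next res becomes 4; next at j=3:; next res becomes 4; next final value 0
-6 vs 0 — the two versions disagree here.
verdict: not equivalent; witness: a=-1, b=-2


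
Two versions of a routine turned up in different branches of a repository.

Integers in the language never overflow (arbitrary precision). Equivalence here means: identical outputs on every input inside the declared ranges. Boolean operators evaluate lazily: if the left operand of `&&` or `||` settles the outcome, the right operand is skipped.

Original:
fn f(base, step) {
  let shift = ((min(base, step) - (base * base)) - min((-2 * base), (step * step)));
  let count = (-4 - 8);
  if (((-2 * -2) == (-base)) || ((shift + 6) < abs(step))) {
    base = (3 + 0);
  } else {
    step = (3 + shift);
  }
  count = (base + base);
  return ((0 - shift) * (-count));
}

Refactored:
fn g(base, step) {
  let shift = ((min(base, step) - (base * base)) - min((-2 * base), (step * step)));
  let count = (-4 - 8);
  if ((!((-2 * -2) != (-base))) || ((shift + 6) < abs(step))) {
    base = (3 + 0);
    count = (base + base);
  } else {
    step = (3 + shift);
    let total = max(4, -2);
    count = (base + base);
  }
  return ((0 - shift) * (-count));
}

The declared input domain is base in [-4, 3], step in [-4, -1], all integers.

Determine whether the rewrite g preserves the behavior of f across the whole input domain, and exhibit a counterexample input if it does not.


The two versions differ — the changes include local variable names differ; also arithmetic usage differs; also comparison usage differs; also min/max/abs usage differs; also boolean connective usage differs; also constant usage differs; also statement counts differ.
As a probe, take base=1, step=-4: f runs shift=-3, then count=-12, then (((-2 * -2) == (-base)) || ((shift + 6) < abs(step))) is true, then base=3, then count=6, then returns -18; g runs shift=-3, then count=-12, then ((!((-2 * -2) != (-base))) || ((shift + 6) < abs(step))) is true, then base=3, then count=6, then returns -18; both end at -18.
An exhaustive pass over the 32 declared inputs shows identical outputs.
verdict: equivalent


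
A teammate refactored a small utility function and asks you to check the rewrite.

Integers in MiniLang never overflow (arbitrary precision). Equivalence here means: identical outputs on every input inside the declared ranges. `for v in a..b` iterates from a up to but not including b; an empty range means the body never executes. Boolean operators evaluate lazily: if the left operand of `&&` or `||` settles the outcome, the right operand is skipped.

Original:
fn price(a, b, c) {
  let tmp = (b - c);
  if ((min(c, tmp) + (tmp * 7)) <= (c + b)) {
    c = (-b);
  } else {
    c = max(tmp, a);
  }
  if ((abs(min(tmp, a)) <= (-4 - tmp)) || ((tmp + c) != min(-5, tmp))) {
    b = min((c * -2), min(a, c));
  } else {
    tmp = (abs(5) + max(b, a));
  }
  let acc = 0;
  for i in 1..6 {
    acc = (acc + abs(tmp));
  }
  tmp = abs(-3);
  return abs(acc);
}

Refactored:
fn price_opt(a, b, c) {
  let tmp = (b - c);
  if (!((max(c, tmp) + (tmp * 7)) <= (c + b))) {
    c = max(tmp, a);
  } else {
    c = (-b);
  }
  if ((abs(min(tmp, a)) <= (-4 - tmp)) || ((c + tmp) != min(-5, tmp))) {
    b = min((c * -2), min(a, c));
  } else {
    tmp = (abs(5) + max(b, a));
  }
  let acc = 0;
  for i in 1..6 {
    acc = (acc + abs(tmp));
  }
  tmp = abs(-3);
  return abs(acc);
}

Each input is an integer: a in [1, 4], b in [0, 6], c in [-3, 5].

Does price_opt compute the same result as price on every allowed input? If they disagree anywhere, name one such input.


The rewrite breaks on a=1, b=6, c=5, where the results are 55 and 5.
price: tmp=1, then ((min(c, tmp) + (tmp * 7)) <= (c + b)) is true, then c=-6, then ((abs(min(tmp, a)) <= (-4 - tmp)) || ((tmp + c) != min(-5, tmp))) is false, then tmp=11, then acc=0, then (i=1), then acc=11, then (i=2), then acc=22, then (i=3), then acc=33, then (i=4), then acc=44, then (i=5), then acc=55, then tmp=3, then returns 55
price_opt: tmp=1, then (!((max(c, tmp) + (tmp * 7)) <= (c + b))) is true, then c=1, then ((abs(min(tmp, a)) <= (-4 - tmp)) || ((c + tmp) != min(-5, tmp))) is true, then b=-2, then acc=0, then (i=1), then acc=1, then (i=2), then acc=2, then (i=3), then acc=3, then (i=4), then acc=4, then (i=5), then acc=5, then tmp=3, then returns 5
verdict: not equivalent; witness: a=1, b=6, c=5


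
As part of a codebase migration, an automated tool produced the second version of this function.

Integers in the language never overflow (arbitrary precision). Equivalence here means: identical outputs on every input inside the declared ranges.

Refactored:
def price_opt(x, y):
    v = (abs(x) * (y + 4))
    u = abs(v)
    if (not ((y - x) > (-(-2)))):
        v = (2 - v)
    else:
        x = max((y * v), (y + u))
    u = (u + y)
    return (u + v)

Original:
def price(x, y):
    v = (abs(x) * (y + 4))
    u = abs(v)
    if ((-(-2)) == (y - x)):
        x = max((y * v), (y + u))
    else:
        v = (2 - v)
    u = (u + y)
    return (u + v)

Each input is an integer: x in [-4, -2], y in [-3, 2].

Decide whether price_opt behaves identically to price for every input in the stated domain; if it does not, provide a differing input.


At x=-4, y=-2: price gives 14, price_opt gives 0.
verdict: not equivalent; witness: x=-4, y=-2


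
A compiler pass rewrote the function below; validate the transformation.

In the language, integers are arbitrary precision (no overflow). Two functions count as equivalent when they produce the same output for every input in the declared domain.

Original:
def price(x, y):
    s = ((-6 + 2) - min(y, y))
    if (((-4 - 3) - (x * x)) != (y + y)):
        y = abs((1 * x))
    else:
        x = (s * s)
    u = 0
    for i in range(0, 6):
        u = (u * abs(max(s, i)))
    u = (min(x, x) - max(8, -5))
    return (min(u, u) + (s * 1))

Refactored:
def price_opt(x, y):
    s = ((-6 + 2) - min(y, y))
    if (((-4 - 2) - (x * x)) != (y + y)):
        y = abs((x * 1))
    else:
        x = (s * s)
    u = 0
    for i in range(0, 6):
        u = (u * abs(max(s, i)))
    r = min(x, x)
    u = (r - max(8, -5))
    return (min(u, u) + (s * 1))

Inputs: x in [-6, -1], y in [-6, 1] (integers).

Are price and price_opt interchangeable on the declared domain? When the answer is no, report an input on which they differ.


Take x=-2, y=-5.
price: s = 1; (((-4 - 3) - (x * x)) != (y + y)) -> true; y = 2; u = 0; [i=0]; u = 0; [i=1]; u = 0; [i=2]; u = 0; [i=3]; u = 0; [i=4]; u = 0; [i=5]; u = 0; u = -10; return -9
price_opt: s = 1; (((-4 - 2) - (x * x)) != (y + y)) -> false; x = 1; u = 0; [i=0]; u = 0; [i=1]; u = 0; [i=2]; u = 0; [i=3]; u = 0; [i=4]; u = 0; [i=5]; u = 0; r = 1; u = -7; return -6
-9 vs -6 — the two versions disagree here.
verdict: not equivalent; witness: x=-2, y=-5


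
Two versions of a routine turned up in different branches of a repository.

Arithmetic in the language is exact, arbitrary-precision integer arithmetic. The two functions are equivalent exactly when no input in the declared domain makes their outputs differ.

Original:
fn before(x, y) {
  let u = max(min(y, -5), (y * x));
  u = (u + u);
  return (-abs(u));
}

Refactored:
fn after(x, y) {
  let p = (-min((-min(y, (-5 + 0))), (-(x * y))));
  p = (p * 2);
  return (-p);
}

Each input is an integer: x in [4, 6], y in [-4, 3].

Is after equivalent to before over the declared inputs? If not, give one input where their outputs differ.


There is a counterexample at x=4, y=-4: -10 on one side, 10 on the other.
before: u = -5; u = -10; return -10
after: p = -5; p = -10; return 10
verdict: not equivalent; witness: x=4, y=-4


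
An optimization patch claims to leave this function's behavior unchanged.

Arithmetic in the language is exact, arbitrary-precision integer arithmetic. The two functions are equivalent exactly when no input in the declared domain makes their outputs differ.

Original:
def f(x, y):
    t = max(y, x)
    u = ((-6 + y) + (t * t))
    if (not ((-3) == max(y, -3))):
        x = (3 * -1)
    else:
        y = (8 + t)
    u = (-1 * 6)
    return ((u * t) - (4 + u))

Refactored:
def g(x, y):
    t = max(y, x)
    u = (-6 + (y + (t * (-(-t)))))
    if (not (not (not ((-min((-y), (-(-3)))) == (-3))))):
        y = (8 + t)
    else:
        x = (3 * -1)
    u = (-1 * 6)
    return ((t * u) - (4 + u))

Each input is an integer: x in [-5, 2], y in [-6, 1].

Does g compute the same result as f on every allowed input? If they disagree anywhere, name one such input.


The suspicious-looking change has no observable effect anywhere in the declared ranges; all 64 inputs agree.
verdict: equivalent


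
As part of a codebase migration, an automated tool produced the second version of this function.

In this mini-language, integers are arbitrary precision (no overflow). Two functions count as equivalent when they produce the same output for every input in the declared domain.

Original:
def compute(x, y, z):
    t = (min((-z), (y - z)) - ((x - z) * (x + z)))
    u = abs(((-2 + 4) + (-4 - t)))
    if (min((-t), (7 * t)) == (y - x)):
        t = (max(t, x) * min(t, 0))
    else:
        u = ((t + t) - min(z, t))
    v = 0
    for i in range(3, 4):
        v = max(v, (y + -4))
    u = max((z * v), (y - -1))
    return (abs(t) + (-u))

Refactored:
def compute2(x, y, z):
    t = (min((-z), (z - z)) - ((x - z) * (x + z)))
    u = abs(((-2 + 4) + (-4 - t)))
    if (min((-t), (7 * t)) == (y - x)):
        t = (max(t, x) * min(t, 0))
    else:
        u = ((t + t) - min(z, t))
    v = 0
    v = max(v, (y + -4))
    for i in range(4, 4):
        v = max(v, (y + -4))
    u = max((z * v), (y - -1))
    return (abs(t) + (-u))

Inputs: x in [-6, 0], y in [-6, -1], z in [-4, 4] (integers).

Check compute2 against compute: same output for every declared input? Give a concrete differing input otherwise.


Not equivalent: x=-6, y=-6, z=-4 separates them (22 vs 20).
compute: t=-22, then u=20, then (min((-t), (7 * t)) == (y - x)) is false, then u=-22, then v=0, then (i=3), then v=0, then u=0, then returns 22
compute2: t=-20, then u=18, then (min((-t), (7 * t)) == (y - x)) is false, then u=-20, then v=0, then v=0, then the loop over i runs zero times, then u=0, then returns 20
verdict: not equivalent; witness: x=-6, y=-6, z=-4


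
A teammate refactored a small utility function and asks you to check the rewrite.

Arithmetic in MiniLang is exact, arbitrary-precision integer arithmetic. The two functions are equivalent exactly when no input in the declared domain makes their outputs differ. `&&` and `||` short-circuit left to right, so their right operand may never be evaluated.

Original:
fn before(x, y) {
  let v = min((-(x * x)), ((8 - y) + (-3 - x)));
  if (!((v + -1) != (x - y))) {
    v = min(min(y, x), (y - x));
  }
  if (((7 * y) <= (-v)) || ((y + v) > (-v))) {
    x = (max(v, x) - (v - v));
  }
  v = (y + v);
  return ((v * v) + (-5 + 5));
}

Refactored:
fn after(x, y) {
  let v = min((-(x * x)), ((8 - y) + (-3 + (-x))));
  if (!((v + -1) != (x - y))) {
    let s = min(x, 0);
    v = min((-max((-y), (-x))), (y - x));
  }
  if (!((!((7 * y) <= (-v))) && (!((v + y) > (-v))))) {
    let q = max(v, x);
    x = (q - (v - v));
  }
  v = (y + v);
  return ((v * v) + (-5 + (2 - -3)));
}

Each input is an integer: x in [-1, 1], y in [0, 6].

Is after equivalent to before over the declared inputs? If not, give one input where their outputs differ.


Side by side, the visible changes include: arithmetic usage differs; boolean connective usage differs; min/max/abs usage differs; constant usage differs; statement counts differ; local variable names differ.
One worked example (x=-1, y=6) — before: v becomes -1; next (!((v + -1) != (x - y))) evaluates to false; next (((7 * y) <= (-v)) || ((y + v) > (-v))) evaluates to true; next x becomes -1; next v becomes 5; next final value 25; after: v becomes -1; next (!((v + -1) != (x - y))) evaluates to false; next (!((!((7 * y) <= (-v))) && (!((v + y) > (-v))))) evaluates to true; next q becomes -1; next x becomes -1; next v becomes 5; next final value 25; agreement on 25.
Sweeping the whole domain (21 inputs) finds no disagreement.
verdict: equivalent


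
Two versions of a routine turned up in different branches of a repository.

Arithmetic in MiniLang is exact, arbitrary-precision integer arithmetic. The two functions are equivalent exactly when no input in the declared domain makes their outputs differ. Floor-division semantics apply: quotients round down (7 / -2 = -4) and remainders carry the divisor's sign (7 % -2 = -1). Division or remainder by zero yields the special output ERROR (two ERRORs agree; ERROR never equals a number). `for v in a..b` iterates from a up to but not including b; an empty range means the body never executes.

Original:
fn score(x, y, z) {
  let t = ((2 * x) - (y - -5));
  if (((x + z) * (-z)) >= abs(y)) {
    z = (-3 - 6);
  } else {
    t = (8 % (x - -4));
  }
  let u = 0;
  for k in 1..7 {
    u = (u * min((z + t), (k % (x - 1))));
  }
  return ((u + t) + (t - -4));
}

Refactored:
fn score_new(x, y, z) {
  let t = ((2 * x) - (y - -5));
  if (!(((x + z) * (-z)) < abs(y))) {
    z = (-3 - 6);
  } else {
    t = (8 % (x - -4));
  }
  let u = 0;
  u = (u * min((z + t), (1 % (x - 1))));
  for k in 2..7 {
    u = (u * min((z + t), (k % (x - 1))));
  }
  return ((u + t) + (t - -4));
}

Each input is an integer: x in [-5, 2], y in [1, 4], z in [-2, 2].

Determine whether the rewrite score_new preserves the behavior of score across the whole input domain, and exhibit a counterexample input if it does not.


Side by side, the visible changes include: constant usage differs, plus min/max/abs usage differs, plus statement counts differ, plus arithmetic usage differs, plus comparison usage differs, plus loop structure differs, plus boolean connective usage differs.
Spot check at x=2, y=1, z=0 — score: t = -2; (((x + z) * (-z)) >= abs(y)) -> false; t = 2; u = 0; [k=1]; u = 0; [k=2]; u = 0; [k=3]; u = 0; [k=4]; u = 0; [k=5]; u = 0; [k=6]; u = 0; return 8. score_new: t = -2; (!(((x + z) * (-z)) < abs(y))) -> false; t = 2; u = 0; u = 0; [k=2]; u = 0; [k=3]; u = 0; [k=4]; u = 0; [k=5]; u = 0; [k=6]; u = 0; return 8. Both give 8.
Across all 160 domain points the two functions coincide.
verdict: equivalent


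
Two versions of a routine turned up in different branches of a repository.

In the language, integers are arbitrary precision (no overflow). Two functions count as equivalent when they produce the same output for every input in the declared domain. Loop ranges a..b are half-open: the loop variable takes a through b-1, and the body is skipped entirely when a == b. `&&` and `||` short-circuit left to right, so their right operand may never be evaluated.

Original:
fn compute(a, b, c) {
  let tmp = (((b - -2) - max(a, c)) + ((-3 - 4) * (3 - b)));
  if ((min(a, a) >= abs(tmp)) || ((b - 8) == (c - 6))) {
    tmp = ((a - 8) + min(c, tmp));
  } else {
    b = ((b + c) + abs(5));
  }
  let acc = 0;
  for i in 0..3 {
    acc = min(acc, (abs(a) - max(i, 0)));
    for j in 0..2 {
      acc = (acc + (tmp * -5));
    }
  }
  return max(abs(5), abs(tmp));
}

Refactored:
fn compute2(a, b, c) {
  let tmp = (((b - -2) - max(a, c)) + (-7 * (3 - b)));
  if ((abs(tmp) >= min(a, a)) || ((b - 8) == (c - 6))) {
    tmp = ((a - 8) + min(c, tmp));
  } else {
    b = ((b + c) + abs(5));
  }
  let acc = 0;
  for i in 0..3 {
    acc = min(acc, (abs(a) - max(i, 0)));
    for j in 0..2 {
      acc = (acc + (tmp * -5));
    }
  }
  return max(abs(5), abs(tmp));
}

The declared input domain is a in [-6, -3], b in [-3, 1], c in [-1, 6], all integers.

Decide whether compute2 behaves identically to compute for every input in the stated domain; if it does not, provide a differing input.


The rewrite breaks on a=-6, b=-3, c=-1, where the results are 42 and 56.
compute: tmp := -42 | ((min(a, a) >= abs(tmp)) || ((b - 8) == (c - 6))): false | b := 1 | acc := 0 | iter i=0: | acc := 0 | iter j=0: | acc := 210 | iter j=1: | acc := 420 | iter i=1: | acc := 5 | iter j=0: | acc := 215 | iter j=1: | acc := 425 | iter i=2: | acc := 4 | iter j=0: | acc := 214 | iter j=1: | acc := 424 | result 42
compute2: tmp := -42 | ((abs(tmp) >= min(a, a)) || ((b - 8) == (c - 6))): true | tmp := -56 | acc := 0 | iter i=0: | acc := 0 | iter j=0: | acc := 280 | iter j=1: | acc := 560 | iter i=1: | acc := 5 | iter j=0: | acc := 285 | iter j=1: | acc := 565 | iter i=2: | acc := 4 | iter j=0: | acc := 284 | iter j=1: | acc := 564 | result 56
verdict: not equivalent; witness: a=-6, b=-3, c=-1


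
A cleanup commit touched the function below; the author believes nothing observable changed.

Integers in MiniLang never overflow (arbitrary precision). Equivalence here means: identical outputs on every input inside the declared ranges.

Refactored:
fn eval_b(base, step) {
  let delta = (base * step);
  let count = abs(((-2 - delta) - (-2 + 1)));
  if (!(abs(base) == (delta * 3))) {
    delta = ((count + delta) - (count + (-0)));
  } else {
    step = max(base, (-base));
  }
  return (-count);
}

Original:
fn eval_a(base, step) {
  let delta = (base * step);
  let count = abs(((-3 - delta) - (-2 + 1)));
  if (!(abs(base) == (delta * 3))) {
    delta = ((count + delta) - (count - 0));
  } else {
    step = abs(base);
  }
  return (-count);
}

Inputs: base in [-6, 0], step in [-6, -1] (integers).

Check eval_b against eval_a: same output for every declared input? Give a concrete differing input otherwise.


The rewrite breaks on base=-6, step=-6, where the results are -38 and -37.
eval_a: delta = 36; count = 38; (!(abs(base) == (delta * 3))) -> true; delta = 36; return -38
eval_b: delta = 36; count = 37; (!(abs(base) == (delta * 3))) -> true; delta = 36; return -37
verdict: not equivalent; witness: base=-6, step=-6


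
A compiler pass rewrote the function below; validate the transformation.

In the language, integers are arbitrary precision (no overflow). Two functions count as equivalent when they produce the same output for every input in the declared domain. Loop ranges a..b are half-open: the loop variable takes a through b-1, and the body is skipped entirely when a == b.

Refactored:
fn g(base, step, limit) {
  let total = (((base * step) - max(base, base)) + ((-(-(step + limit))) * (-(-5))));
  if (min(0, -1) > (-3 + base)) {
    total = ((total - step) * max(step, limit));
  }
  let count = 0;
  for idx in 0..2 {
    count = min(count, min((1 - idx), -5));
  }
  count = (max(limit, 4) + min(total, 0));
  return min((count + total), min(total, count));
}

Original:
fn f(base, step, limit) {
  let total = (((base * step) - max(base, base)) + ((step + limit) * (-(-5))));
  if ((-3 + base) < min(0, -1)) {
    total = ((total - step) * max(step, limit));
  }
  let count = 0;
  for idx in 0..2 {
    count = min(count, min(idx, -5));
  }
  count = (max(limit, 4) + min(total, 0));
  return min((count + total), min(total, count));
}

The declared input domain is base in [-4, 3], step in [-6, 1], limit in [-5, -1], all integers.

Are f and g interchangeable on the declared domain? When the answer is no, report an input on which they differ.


Comparing the listings, the differences include: constant usage differs; and arithmetic usage differs; and comparison usage differs.
As a probe, take base=0, step=-1, limit=-3: f runs total := -20 | ((-3 + base) < min(0, -1)): true | total := 19 | count := 0 | iter idx=0: | count := -5 | iter idx=1: | count := -5 | count := 4 | result 4; g runs total := -20 | (min(0, -1) > (-3 + base)): true | total := 19 | count := 0 | iter idx=0: | count := -5 | iter idx=1: | count := -5 | count := 4 | result 4; both end at 4.
Across all 320 domain points the two functions coincide.
verdict: equivalent


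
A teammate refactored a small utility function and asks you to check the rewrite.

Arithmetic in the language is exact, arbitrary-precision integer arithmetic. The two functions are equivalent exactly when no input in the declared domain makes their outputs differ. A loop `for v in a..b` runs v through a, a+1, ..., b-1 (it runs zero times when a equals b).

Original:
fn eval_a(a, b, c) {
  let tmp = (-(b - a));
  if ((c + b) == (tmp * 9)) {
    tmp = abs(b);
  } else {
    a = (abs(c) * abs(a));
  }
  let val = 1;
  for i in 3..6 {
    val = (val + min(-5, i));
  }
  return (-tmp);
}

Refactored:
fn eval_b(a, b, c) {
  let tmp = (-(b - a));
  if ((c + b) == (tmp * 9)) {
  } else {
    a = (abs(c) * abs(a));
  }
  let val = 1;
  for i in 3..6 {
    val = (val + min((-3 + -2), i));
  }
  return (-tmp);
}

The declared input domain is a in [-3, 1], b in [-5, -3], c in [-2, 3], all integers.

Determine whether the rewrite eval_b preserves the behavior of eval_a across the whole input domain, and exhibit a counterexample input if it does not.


Run the pair on a=-3, b=-3, c=3.
eval_a: tmp becomes 0; next ((c + b) == (tmp * 9)) evaluates to true; next tmp becomes 3; next val becomes 1; next at i=3:; next val becomes -4; next at i=4:; next val becomes -9; next at i=5:; next val becomes -14; next final value -3
eval_b: tmp becomes 0; next ((c + b) == (tmp * 9)) evaluates to true; next val becomes 1; next at i=3:; next val becomes -4; next at i=4:; next val becomes -9; next at i=5:; next val becomes -14; next final value 0
-3 against 0: the behavior changed.
verdict: not equivalent; witness: a=-3, b=-3, c=3


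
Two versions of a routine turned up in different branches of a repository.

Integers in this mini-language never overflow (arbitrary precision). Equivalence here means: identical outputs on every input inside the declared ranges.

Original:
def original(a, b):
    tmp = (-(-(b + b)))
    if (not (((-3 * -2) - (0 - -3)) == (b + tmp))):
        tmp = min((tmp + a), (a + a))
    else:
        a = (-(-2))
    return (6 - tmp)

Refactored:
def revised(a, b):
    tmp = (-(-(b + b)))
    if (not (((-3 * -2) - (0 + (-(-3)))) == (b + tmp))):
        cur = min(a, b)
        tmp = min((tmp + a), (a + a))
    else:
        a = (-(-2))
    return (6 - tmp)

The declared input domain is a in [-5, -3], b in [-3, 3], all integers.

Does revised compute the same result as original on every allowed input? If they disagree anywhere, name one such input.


Comparing the listings, the differences include: arithmetic usage differs, local variable names differ, statement counts differ, min/max/abs usage differs.
As a probe, take a=-3, b=-1: original runs tmp becomes -2; next (not (((-3 * -2) - (0 - -3)) == (b + tmp))) evaluates to true; next tmp becomes -6; next final value 12; revised runs tmp becomes -2; next (not (((-3 * -2) - (0 + (-(-3)))) == (b + tmp))) evaluates to true; next cur becomes -3; next tmp becomes -6; next final value 12; both end at 12.
An exhaustive pass over the 21 declared inputs shows identical outputs.
verdict: equivalent


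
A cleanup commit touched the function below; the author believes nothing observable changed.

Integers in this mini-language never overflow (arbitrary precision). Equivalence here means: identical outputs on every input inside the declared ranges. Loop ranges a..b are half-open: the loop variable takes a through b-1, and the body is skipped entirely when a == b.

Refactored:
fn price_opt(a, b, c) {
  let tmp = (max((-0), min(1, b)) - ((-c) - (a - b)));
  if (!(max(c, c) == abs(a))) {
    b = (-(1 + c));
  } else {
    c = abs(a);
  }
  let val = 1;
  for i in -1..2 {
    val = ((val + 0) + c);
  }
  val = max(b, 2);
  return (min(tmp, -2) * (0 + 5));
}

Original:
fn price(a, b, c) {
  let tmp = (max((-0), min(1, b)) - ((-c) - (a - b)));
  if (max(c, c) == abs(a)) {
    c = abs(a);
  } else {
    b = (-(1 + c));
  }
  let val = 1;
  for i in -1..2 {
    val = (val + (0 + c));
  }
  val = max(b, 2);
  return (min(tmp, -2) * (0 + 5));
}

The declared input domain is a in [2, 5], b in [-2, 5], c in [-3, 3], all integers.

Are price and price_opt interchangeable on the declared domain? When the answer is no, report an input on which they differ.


Side by side, the visible changes include: boolean connective usage differs.
Spot check at a=5, b=1, c=-1 — price: tmp becomes 4; next (max(c, c) == abs(a)) evaluates to false; next b becomes 0; next val becomes 1; next at i=-1:; next val becomes 0; next at i=0:; next val becomes -1; next at i=1:; next val becomes -2; next val becomes 2; next final value -10. price_opt: tmp becomes 4; next (!(max(c, c) == abs(a))) evaluates to true; next b becomes 0; next val becomes 1; next at i=-1:; next val becomes 0; next at i=0:; next val becomes -1; next at i=1:; next val becomes -2; next val becomes 2; next final value -10. Both give -10.
Checked all 224 inputs in the declared domain: the outputs agree on every one.
verdict: equivalent


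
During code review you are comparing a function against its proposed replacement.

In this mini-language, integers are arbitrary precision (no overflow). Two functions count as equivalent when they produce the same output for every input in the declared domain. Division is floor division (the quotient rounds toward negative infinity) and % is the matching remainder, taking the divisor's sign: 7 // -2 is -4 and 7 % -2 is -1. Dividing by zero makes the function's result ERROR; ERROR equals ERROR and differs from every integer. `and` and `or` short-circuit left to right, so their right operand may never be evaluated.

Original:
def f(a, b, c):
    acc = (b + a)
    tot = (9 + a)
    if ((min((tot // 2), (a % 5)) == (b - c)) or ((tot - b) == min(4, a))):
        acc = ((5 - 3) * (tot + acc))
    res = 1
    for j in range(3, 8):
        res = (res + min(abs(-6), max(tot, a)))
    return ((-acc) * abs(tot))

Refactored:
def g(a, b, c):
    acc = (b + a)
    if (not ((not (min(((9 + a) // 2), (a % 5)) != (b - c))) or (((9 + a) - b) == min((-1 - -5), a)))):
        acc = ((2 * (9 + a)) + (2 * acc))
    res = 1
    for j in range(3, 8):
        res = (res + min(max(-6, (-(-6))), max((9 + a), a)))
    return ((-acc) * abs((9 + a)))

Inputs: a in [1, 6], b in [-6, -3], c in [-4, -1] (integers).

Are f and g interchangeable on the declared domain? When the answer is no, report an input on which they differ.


Evaluate both at a=1, b=-6, c=-4.
f: acc = -5; tot = 10; ((min((tot // 2), (a % 5)) == (b - c)) or ((tot - b) == min(4, a))) -> false; res = 1; [j=3]; res = 7; [j=4]; res = 13; [j=5]; res = 19; [j=6]; res = 25; [j=7]; res = 31; return 50
g: acc = -5; (not ((not (min(((9 + a) // 2), (a % 5)) != (b - c))) or (((9 + a) - b) == min((-1 - -5), a)))) -> true; acc = 10; res = 1; [j=3]; res = 7; [j=4]; res = 13; [j=5]; res = 19; [j=6]; res = 25; [j=7]; res = 31; return -100
50 != -100, so the rewrite changes behavior.
verdict: not equivalent; witness: a=1, b=-6, c=-4


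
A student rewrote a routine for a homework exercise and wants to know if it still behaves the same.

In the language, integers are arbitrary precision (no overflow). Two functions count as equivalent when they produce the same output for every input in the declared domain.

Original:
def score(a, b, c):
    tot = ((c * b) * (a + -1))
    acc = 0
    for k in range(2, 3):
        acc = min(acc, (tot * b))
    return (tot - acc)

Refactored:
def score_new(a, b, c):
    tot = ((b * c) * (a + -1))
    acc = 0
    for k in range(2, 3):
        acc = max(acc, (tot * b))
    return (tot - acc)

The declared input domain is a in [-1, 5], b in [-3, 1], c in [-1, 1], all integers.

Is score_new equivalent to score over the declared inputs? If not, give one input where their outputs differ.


The rewrite breaks on a=-1, b=-3, c=-1, where the results are -6 and -24.
score: tot=-6, then acc=0, then (k=2), then acc=0, then returns -6
score_new: tot=-6, then acc=0, then (k=2), then acc=18, then returns -24
verdict: not equivalent; witness: a=-1, b=-3, c=-1


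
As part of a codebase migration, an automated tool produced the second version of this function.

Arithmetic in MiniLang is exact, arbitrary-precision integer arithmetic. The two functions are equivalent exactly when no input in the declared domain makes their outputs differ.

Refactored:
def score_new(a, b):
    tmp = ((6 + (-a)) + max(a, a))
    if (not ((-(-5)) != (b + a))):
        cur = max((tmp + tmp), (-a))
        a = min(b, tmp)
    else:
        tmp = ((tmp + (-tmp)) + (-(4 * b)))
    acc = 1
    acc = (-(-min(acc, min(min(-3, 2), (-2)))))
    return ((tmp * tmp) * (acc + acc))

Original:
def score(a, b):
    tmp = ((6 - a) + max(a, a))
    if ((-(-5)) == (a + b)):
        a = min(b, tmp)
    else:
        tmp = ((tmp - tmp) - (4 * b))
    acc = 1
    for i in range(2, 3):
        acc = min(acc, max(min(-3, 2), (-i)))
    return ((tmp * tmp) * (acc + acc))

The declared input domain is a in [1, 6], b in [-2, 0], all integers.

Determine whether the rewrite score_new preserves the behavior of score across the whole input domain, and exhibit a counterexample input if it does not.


The rewrite breaks on a=1, b=-2, where the results are -256 and -384.
score: tmp = 6; ((-(-5)) == (a + b)) -> false; tmp = 8; acc = 1; [i=2]; acc = -2; return -256
score_new: tmp = 6; (not ((-(-5)) != (b + a))) -> false; tmp = 8; acc = 1; acc = -3; return -384
verdict: not equivalent; witness: a=1, b=-2


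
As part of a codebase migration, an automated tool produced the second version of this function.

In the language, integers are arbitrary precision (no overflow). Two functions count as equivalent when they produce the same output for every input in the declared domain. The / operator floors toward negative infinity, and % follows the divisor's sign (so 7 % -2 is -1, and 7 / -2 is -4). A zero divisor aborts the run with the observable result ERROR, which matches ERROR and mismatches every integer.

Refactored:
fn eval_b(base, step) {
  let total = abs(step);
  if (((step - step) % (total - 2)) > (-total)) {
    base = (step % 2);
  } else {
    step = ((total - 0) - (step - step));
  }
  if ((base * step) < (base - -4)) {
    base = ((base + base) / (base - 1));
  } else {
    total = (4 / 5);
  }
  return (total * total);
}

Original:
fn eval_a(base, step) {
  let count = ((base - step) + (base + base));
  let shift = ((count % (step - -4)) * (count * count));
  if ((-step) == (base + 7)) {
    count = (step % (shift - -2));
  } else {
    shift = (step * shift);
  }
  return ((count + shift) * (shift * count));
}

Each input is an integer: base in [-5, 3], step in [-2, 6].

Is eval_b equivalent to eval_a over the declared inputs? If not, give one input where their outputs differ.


On input base=-5, step=-2, eval_a returns 9653618 while eval_b returns ERROR.
verdict: not equivalent; witness: base=-5, step=-2


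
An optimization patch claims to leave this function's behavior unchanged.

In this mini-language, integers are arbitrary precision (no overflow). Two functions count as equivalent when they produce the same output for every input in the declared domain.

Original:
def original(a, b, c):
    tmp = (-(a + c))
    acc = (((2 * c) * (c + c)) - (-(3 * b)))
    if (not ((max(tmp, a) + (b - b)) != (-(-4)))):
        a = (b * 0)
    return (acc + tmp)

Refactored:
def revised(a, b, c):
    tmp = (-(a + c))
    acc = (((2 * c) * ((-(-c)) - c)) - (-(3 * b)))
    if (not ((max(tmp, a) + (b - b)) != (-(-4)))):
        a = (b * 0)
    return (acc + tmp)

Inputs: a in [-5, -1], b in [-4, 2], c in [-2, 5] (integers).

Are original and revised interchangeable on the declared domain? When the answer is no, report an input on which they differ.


These are not equivalent — on a=-5, b=-4, c=-2 the outputs split (11 vs -5).
original: tmp = 7; acc = 4; (not ((max(tmp, a) + (b - b)) != (-(-4)))) -> false; return 11
revised: tmp = 7; acc = -12; (not ((max(tmp, a) + (b - b)) != (-(-4)))) -> false; return -5
verdict: not equivalent; witness: a=-5, b=-4, c=-2


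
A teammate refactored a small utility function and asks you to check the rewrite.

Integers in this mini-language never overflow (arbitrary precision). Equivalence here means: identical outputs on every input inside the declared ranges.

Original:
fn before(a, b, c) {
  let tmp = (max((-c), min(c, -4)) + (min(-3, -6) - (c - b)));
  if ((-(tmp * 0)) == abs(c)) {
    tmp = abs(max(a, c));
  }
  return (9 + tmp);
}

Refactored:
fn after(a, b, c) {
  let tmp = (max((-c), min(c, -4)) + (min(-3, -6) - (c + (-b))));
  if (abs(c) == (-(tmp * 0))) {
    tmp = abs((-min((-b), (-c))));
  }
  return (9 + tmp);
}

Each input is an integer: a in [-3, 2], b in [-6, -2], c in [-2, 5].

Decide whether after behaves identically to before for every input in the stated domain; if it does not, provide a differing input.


Run the pair on a=1, b=-6, c=0.
before: tmp=-12, then ((-(tmp * 0)) == abs(c)) is true, then tmp=1, then returns 10
after: tmp=-12, then (abs(c) == (-(tmp * 0))) is true, then tmp=0, then returns 9
10 against 9: the behavior changed.
verdict: not equivalent; witness: a=1, b=-6, c=0


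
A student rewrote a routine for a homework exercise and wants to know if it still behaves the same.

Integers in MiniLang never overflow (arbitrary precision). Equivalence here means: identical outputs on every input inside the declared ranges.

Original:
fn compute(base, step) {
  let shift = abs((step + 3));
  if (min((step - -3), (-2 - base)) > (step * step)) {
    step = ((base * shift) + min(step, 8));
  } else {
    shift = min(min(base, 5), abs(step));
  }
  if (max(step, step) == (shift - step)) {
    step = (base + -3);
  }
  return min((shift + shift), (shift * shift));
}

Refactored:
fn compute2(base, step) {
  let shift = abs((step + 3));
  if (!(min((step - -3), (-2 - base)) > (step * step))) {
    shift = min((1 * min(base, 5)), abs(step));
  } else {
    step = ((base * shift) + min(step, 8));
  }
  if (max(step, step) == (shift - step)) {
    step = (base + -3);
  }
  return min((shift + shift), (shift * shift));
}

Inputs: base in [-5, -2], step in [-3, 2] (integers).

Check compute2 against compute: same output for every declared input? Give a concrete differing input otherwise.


The two versions differ — the changes include arithmetic usage differs, plus boolean connective usage differs, plus constant usage differs.
As a probe, take base=-5, step=-1: compute runs shift = 2; (min((step - -3), (-2 - base)) > (step * step)) -> true; step = -11; (max(step, step) == (shift - step)) -> false; return 4; compute2 runs shift = 2; (!(min((step - -3), (-2 - base)) > (step * step))) -> false; step = -11; (max(step, step) == (shift - step)) -> false; return 4; both end at 4.
Across all 24 domain points the two functions coincide.
verdict: equivalent


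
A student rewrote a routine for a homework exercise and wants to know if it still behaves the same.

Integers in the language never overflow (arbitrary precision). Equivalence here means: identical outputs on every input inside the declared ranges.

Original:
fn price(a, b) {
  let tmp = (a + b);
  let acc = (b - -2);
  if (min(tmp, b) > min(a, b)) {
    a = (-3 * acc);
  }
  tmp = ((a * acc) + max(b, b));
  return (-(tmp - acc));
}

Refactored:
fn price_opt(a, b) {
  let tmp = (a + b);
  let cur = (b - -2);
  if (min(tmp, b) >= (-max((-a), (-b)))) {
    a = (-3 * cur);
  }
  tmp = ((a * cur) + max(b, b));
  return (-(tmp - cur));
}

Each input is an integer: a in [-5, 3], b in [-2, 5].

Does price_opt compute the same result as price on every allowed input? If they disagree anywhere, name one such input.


There is a counterexample at a=-5, b=0: 12 on one side, 14 on the other.
price: tmp=-5, then acc=2, then (min(tmp, b) > min(a, b)) is false, then tmp=-10, then returns 12
price_opt: tmp=-5, then cur=2, then (min(tmp, b) >= (-max((-a), (-b)))) is true, then a=-6, then tmp=-12, then returns 14
verdict: not equivalent; witness: a=-5, b=0


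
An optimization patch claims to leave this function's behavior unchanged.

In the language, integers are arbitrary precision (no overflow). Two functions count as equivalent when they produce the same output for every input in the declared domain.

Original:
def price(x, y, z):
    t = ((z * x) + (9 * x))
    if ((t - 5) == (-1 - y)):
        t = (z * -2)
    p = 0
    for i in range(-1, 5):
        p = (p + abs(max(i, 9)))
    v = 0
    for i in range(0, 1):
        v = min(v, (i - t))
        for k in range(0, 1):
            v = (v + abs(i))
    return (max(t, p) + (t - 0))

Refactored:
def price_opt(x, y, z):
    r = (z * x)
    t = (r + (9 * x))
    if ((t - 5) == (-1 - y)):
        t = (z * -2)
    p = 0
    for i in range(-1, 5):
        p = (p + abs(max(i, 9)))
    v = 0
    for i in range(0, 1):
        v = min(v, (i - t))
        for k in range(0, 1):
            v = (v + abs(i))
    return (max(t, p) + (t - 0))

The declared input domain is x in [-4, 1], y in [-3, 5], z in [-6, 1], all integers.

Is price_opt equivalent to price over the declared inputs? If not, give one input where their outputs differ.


The two versions differ — the changes include statement counts differ, plus local variable names differ.
One worked example (x=0, y=-1, z=-3) — price: t := 0 | ((t - 5) == (-1 - y)): false | p := 0 | iter i=-1: | p := 9 | iter i=0: | p := 18 | iter i=1: | p := 27 | iter i=2: | p := 36 | iter i=3: | p := 45 | iter i=4: | p := 54 | v := 0 | iter i=0: | v := 0 | iter k=0: | v := 0 | result 54; price_opt: r := 0 | t := 0 | ((t - 5) == (-1 - y)): false | p := 0 | iter i=-1: | p := 9 | iter i=0: | p := 18 | iter i=1: | p := 27 | iter i=2: | p := 36 | iter i=3: | p := 45 | iter i=4: | p := 54 | v := 0 | iter i=0: | v := 0 | iter k=0: | v := 0 | result 54; agreement on 54.
An exhaustive pass over the 432 declared inputs shows identical outputs.
verdict: equivalent
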